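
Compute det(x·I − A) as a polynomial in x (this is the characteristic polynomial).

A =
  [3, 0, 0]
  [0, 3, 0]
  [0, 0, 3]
x^3 - 9*x^2 + 27*x - 27

Expanding det(x·I − A) (e.g. by cofactor expansion or by noting that A is similar to its Jordan form J, which has the same characteristic polynomial as A) gives
  χ_A(x) = x^3 - 9*x^2 + 27*x - 27
which factors as (x - 3)^3. The eigenvalues (with algebraic multiplicities) are λ = 3 with multiplicity 3.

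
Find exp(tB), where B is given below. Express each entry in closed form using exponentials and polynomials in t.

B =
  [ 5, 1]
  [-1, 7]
e^{tB} =
  [-t*exp(6*t) + exp(6*t), t*exp(6*t)]
  [-t*exp(6*t), t*exp(6*t) + exp(6*t)]

Strategy: write B = P · J · P⁻¹ where J is a Jordan canonical form, so e^{tB} = P · e^{tJ} · P⁻¹, and e^{tJ} can be computed block-by-block.

B has Jordan form
J =
  [6, 1]
  [0, 6]
(up to reordering of blocks).

Per-block formulas:
  For a 2×2 Jordan block J_2(6): exp(t · J_2(6)) = e^(6t)·(I + t·N), where N is the 2×2 nilpotent shift.

After assembling e^{tJ} and conjugating by P, we get:

e^{tB} =
  [-t*exp(6*t) + exp(6*t), t*exp(6*t)]
  [-t*exp(6*t), t*exp(6*t) + exp(6*t)]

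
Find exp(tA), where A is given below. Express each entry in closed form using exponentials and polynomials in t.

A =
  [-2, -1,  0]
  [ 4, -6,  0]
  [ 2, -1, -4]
e^{tA} =
  [2*t*exp(-4*t) + exp(-4*t), -t*exp(-4*t), 0]
  [4*t*exp(-4*t), -2*t*exp(-4*t) + exp(-4*t), 0]
  [2*t*exp(-4*t), -t*exp(-4*t), exp(-4*t)]

Strategy: write A = P · J · P⁻¹ where J is a Jordan canonical form, so e^{tA} = P · e^{tJ} · P⁻¹, and e^{tJ} can be computed block-by-block.

A has Jordan form
J =
  [-4,  1,  0]
  [ 0, -4,  0]
  [ 0,  0, -4]
(up to reordering of blocks).

Per-block formulas:
  For a 2×2 Jordan block J_2(-4): exp(t · J_2(-4)) = e^(-4t)·(I + t·N), where N is the 2×2 nilpotent shift.
  For a 1×1 block at λ = -4: exp(t · [-4]) = [e^(-4t)].

After assembling e^{tJ} and conjugating by P, we get:

e^{tA} =
  [2*t*exp(-4*t) + exp(-4*t), -t*exp(-4*t), 0]
  [4*t*exp(-4*t), -2*t*exp(-4*t) + exp(-4*t), 0]
  [2*t*exp(-4*t), -t*exp(-4*t), exp(-4*t)]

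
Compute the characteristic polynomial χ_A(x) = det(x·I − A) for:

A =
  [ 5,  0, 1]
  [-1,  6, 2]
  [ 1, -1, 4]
x^3 - 15*x^2 + 75*x - 125

Expanding det(x·I − A) (e.g. by cofactor expansion or by noting that A is similar to its Jordan form J, which has the same characteristic polynomial as A) gives
  χ_A(x) = x^3 - 15*x^2 + 75*x - 125
which factors as (x - 5)^3. The eigenvalues (with algebraic multiplicities) are λ = 5 with multiplicity 3.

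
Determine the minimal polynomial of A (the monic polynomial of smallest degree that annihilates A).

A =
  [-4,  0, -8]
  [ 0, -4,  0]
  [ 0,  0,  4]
x^2 - 16

The characteristic polynomial is χ_A(x) = (x - 4)*(x + 4)^2, so the eigenvalues are known. The minimal polynomial is
  m_A(x) = Π_λ (x − λ)^{k_λ}
where k_λ is the size of the *largest* Jordan block for λ (equivalently, the smallest k with (A − λI)^k v = 0 for every generalised eigenvector v of λ).

  λ = -4: largest Jordan block has size 1, contributing (x + 4)
  λ = 4: largest Jordan block has size 1, contributing (x − 4)

So m_A(x) = (x - 4)*(x + 4) = x^2 - 16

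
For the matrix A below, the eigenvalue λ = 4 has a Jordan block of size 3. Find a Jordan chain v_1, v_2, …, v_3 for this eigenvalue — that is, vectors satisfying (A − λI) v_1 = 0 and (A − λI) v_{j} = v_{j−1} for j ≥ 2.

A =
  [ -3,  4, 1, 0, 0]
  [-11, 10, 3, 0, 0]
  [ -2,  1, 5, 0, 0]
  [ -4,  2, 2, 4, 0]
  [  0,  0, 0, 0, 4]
A Jordan chain for λ = 4 of length 3:
v_1 = (3, 5, 1, 2, 0)ᵀ
v_2 = (-7, -11, -2, -4, 0)ᵀ
v_3 = (1, 0, 0, 0, 0)ᵀ

Let N = A − (4)·I. We want v_3 with N^3 v_3 = 0 but N^2 v_3 ≠ 0; then v_{j-1} := N · v_j for j = 3, …, 2.

Pick v_3 = (1, 0, 0, 0, 0)ᵀ.
Then v_2 = N · v_3 = (-7, -11, -2, -4, 0)ᵀ.
Then v_1 = N · v_2 = (3, 5, 1, 2, 0)ᵀ.

Sanity check: (A − (4)·I) v_1 = (0, 0, 0, 0, 0)ᵀ = 0. ✓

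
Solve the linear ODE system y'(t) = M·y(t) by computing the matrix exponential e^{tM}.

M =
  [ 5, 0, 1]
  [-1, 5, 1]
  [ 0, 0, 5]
e^{tM} =
  [exp(5*t), 0, t*exp(5*t)]
  [-t*exp(5*t), exp(5*t), -t^2*exp(5*t)/2 + t*exp(5*t)]
  [0, 0, exp(5*t)]

Strategy: write M = P · J · P⁻¹ where J is a Jordan canonical form, so e^{tM} = P · e^{tJ} · P⁻¹, and e^{tJ} can be computed block-by-block.

M has Jordan form
J =
  [5, 1, 0]
  [0, 5, 1]
  [0, 0, 5]
(up to reordering of blocks).

Per-block formulas:
  For a 3×3 Jordan block J_3(5): exp(t · J_3(5)) = e^(5t)·(I + t·N + (t^2/2)·N^2), where N is the 3×3 nilpotent shift.

After assembling e^{tJ} and conjugating by P, we get:

e^{tM} =
  [exp(5*t), 0, t*exp(5*t)]
  [-t*exp(5*t), exp(5*t), -t^2*exp(5*t)/2 + t*exp(5*t)]
  [0, 0, exp(5*t)]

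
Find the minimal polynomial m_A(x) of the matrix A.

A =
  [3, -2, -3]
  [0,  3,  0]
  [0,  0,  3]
x^2 - 6*x + 9

The characteristic polynomial is χ_A(x) = (x - 3)^3, so the eigenvalues are known. The minimal polynomial is
  m_A(x) = Π_λ (x − λ)^{k_λ}
where k_λ is the size of the *largest* Jordan block for λ (equivalently, the smallest k with (A − λI)^k v = 0 for every generalised eigenvector v of λ).

  λ = 3: largest Jordan block has size 2, contributing (x − 3)^2

So m_A(x) = (x - 3)^2 = x^2 - 6*x + 9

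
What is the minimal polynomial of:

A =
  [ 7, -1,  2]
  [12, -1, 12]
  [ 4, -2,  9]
x^2 - 10*x + 25

The characteristic polynomial is χ_A(x) = (x - 5)^3, so the eigenvalues are known. The minimal polynomial is
  m_A(x) = Π_λ (x − λ)^{k_λ}
where k_λ is the size of the *largest* Jordan block for λ (equivalently, the smallest k with (A − λI)^k v = 0 for every generalised eigenvector v of λ).

  λ = 5: largest Jordan block has size 2, contributing (x − 5)^2

So m_A(x) = (x - 5)^2 = x^2 - 10*x + 25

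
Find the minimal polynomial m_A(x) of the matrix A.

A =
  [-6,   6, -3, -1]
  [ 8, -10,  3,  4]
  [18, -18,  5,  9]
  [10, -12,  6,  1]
x^3 + 6*x^2 + 9*x + 4

The characteristic polynomial is χ_A(x) = (x + 1)^2*(x + 4)^2, so the eigenvalues are known. The minimal polynomial is
  m_A(x) = Π_λ (x − λ)^{k_λ}
where k_λ is the size of the *largest* Jordan block for λ (equivalently, the smallest k with (A − λI)^k v = 0 for every generalised eigenvector v of λ).

  λ = -4: largest Jordan block has size 1, contributing (x + 4)
  λ = -1: largest Jordan block has size 2, contributing (x + 1)^2

So m_A(x) = (x + 1)^2*(x + 4) = x^3 + 6*x^2 + 9*x + 4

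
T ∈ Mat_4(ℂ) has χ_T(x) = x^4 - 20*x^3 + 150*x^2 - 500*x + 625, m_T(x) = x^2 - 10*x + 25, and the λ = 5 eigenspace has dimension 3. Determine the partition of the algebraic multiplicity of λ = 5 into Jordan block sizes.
Block sizes for λ = 5: [2, 1, 1]

Step 1 — from the characteristic polynomial, algebraic multiplicity of λ = 5 is 4. From dim ker(T − (5)·I) = 3, there are exactly 3 Jordan blocks for λ = 5.
Step 2 — from the minimal polynomial, the factor (x − 5)^2 tells us the largest block for λ = 5 has size 2.
Step 3 — with total size 4, 3 blocks, and largest block 2, the block sizes (in nonincreasing order) are [2, 1, 1].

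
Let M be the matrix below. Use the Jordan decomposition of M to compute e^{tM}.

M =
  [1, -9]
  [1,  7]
e^{tM} =
  [-3*t*exp(4*t) + exp(4*t), -9*t*exp(4*t)]
  [t*exp(4*t), 3*t*exp(4*t) + exp(4*t)]

Strategy: write M = P · J · P⁻¹ where J is a Jordan canonical form, so e^{tM} = P · e^{tJ} · P⁻¹, and e^{tJ} can be computed block-by-block.

M has Jordan form
J =
  [4, 1]
  [0, 4]
(up to reordering of blocks).

Per-block formulas:
  For a 2×2 Jordan block J_2(4): exp(t · J_2(4)) = e^(4t)·(I + t·N), where N is the 2×2 nilpotent shift.

After assembling e^{tJ} and conjugating by P, we get:

e^{tM} =
  [-3*t*exp(4*t) + exp(4*t), -9*t*exp(4*t)]
  [t*exp(4*t), 3*t*exp(4*t) + exp(4*t)]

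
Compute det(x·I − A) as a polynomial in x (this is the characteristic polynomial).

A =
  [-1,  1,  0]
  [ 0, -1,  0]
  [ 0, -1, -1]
x^3 + 3*x^2 + 3*x + 1

Expanding det(x·I − A) (e.g. by cofactor expansion or by noting that A is similar to its Jordan form J, which has the same characteristic polynomial as A) gives
  χ_A(x) = x^3 + 3*x^2 + 3*x + 1
which factors as (x + 1)^3. The eigenvalues (with algebraic multiplicities) are λ = -1 with multiplicity 3.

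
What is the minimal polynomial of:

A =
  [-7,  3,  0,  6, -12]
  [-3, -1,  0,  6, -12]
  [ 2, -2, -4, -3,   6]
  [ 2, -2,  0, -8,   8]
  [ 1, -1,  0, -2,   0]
x^2 + 8*x + 16

The characteristic polynomial is χ_A(x) = (x + 4)^5, so the eigenvalues are known. The minimal polynomial is
  m_A(x) = Π_λ (x − λ)^{k_λ}
where k_λ is the size of the *largest* Jordan block for λ (equivalently, the smallest k with (A − λI)^k v = 0 for every generalised eigenvector v of λ).

  λ = -4: largest Jordan block has size 2, contributing (x + 4)^2

So m_A(x) = (x + 4)^2 = x^2 + 8*x + 16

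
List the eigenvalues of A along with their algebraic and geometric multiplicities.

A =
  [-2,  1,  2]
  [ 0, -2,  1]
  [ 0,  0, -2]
λ = -2: alg = 3, geom = 1

Step 1 — factor the characteristic polynomial to read off the algebraic multiplicities:
  χ_A(x) = (x + 2)^3

Step 2 — compute geometric multiplicities via the rank-nullity identity g(λ) = n − rank(A − λI):
  rank(A − (-2)·I) = 2, so dim ker(A − (-2)·I) = n − 2 = 1

Summary:
  λ = -2: algebraic multiplicity = 3, geometric multiplicity = 1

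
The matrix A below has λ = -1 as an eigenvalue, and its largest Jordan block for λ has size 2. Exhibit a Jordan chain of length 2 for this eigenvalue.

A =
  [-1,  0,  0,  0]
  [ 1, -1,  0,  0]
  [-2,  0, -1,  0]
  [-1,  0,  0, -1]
A Jordan chain for λ = -1 of length 2:
v_1 = (0, 1, -2, -1)ᵀ
v_2 = (1, 0, 0, 0)ᵀ

Let N = A − (-1)·I. We want v_2 with N^2 v_2 = 0 but N^1 v_2 ≠ 0; then v_{j-1} := N · v_j for j = 2, …, 2.

Pick v_2 = (1, 0, 0, 0)ᵀ.
Then v_1 = N · v_2 = (0, 1, -2, -1)ᵀ.

Sanity check: (A − (-1)·I) v_1 = (0, 0, 0, 0)ᵀ = 0. ✓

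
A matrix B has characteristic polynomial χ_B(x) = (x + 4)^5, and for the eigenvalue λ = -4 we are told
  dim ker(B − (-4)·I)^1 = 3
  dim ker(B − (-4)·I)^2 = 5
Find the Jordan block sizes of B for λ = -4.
Block sizes for λ = -4: [2, 2, 1]

From the dimensions of kernels of powers, the number of Jordan blocks of size at least j is d_j − d_{j−1} where d_j = dim ker(N^j) (with d_0 = 0). Computing the differences gives [3, 2].
The number of blocks of size exactly k is (#blocks of size ≥ k) − (#blocks of size ≥ k + 1), so the partition is: 1 block(s) of size 1, 2 block(s) of size 2.
In nonincreasing order the block sizes are [2, 2, 1].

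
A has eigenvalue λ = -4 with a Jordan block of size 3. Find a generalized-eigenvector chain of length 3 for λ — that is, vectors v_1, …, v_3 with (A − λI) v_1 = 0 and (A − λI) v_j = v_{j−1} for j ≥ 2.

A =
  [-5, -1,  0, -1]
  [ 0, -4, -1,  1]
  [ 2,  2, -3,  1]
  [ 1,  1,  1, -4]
A Jordan chain for λ = -4 of length 3:
v_1 = (0, -1, 1, 1)ᵀ
v_2 = (-1, 0, 2, 1)ᵀ
v_3 = (1, 0, 0, 0)ᵀ

Let N = A − (-4)·I. We want v_3 with N^3 v_3 = 0 but N^2 v_3 ≠ 0; then v_{j-1} := N · v_j for j = 3, …, 2.

Pick v_3 = (1, 0, 0, 0)ᵀ.
Then v_2 = N · v_3 = (-1, 0, 2, 1)ᵀ.
Then v_1 = N · v_2 = (0, -1, 1, 1)ᵀ.

Sanity check: (A − (-4)·I) v_1 = (0, 0, 0, 0)ᵀ = 0. ✓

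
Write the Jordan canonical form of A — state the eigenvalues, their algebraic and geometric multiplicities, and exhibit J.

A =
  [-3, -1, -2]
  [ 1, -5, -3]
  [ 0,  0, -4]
J_3(-4)

The characteristic polynomial is
  det(x·I − A) = x^3 + 12*x^2 + 48*x + 64 = (x + 4)^3

Eigenvalues and multiplicities (the geometric multiplicity of λ is n − rank(A − λI), which equals the number of Jordan blocks for λ):
  λ = -4: algebraic multiplicity = 3, geometric multiplicity = 1

Determining the block sizes for each eigenvalue:
  λ = -4: one block (gm = 1), so the single block has size am = 3 → block sizes [3]

Assembling the blocks gives a Jordan form
J =
  [-4,  1,  0]
  [ 0, -4,  1]
  [ 0,  0, -4]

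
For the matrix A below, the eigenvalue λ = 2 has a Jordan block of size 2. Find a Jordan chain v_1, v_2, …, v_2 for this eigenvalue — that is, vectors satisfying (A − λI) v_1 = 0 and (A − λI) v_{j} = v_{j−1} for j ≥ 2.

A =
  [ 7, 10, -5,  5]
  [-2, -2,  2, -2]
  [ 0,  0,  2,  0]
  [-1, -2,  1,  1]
A Jordan chain for λ = 2 of length 2:
v_1 = (5, -2, 0, -1)ᵀ
v_2 = (1, 0, 0, 0)ᵀ

Let N = A − (2)·I. We want v_2 with N^2 v_2 = 0 but N^1 v_2 ≠ 0; then v_{j-1} := N · v_j for j = 2, …, 2.

Pick v_2 = (1, 0, 0, 0)ᵀ.
Then v_1 = N · v_2 = (5, -2, 0, -1)ᵀ.

Sanity check: (A − (2)·I) v_1 = (0, 0, 0, 0)ᵀ = 0. ✓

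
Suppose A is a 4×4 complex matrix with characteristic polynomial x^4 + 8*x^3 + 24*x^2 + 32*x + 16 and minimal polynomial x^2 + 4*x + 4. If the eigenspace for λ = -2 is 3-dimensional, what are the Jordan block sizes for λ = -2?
Block sizes for λ = -2: [2, 1, 1]

Step 1 — from the characteristic polynomial, algebraic multiplicity of λ = -2 is 4. From dim ker(A − (-2)·I) = 3, there are exactly 3 Jordan blocks for λ = -2.
Step 2 — from the minimal polynomial, the factor (x + 2)^2 tells us the largest block for λ = -2 has size 2.
Step 3 — with total size 4, 3 blocks, and largest block 2, the block sizes (in nonincreasing order) are [2, 1, 1].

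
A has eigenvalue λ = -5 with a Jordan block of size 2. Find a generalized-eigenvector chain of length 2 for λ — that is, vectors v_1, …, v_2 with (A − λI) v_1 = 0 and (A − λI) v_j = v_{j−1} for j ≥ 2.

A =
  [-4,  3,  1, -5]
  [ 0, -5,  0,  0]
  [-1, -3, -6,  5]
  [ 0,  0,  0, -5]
A Jordan chain for λ = -5 of length 2:
v_1 = (1, 0, -1, 0)ᵀ
v_2 = (1, 0, 0, 0)ᵀ

Let N = A − (-5)·I. We want v_2 with N^2 v_2 = 0 but N^1 v_2 ≠ 0; then v_{j-1} := N · v_j for j = 2, …, 2.

Pick v_2 = (1, 0, 0, 0)ᵀ.
Then v_1 = N · v_2 = (1, 0, -1, 0)ᵀ.

Sanity check: (A − (-5)·I) v_1 = (0, 0, 0, 0)ᵀ = 0. ✓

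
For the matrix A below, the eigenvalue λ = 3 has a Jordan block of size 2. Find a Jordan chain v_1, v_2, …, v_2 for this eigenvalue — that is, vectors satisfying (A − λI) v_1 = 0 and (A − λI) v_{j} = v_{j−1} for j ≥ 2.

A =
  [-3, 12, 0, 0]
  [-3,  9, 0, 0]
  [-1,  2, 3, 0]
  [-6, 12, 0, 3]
A Jordan chain for λ = 3 of length 2:
v_1 = (-6, -3, -1, -6)ᵀ
v_2 = (1, 0, 0, 0)ᵀ

Let N = A − (3)·I. We want v_2 with N^2 v_2 = 0 but N^1 v_2 ≠ 0; then v_{j-1} := N · v_j for j = 2, …, 2.

Pick v_2 = (1, 0, 0, 0)ᵀ.
Then v_1 = N · v_2 = (-6, -3, -1, -6)ᵀ.

Sanity check: (A − (3)·I) v_1 = (0, 0, 0, 0)ᵀ = 0. ✓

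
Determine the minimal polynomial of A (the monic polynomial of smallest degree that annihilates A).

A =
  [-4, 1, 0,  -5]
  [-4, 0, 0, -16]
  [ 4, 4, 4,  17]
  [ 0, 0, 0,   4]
x^4 - 4*x^3 - 12*x^2 + 32*x + 64

The characteristic polynomial is χ_A(x) = (x - 4)^2*(x + 2)^2, so the eigenvalues are known. The minimal polynomial is
  m_A(x) = Π_λ (x − λ)^{k_λ}
where k_λ is the size of the *largest* Jordan block for λ (equivalently, the smallest k with (A − λI)^k v = 0 for every generalised eigenvector v of λ).

  λ = -2: largest Jordan block has size 2, contributing (x + 2)^2
  λ = 4: largest Jordan block has size 2, contributing (x − 4)^2

So m_A(x) = (x - 4)^2*(x + 2)^2 = x^4 - 4*x^3 - 12*x^2 + 32*x + 64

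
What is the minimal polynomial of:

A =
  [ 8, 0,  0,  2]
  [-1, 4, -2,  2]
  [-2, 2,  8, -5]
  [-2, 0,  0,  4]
x^2 - 12*x + 36

The characteristic polynomial is χ_A(x) = (x - 6)^4, so the eigenvalues are known. The minimal polynomial is
  m_A(x) = Π_λ (x − λ)^{k_λ}
where k_λ is the size of the *largest* Jordan block for λ (equivalently, the smallest k with (A − λI)^k v = 0 for every generalised eigenvector v of λ).

  λ = 6: largest Jordan block has size 2, contributing (x − 6)^2

So m_A(x) = (x - 6)^2 = x^2 - 12*x + 36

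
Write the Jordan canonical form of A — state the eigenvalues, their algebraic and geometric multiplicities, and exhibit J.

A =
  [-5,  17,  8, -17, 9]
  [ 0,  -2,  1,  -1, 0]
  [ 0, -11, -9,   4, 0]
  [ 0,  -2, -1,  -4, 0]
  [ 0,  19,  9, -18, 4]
J_3(-5) ⊕ J_1(-5) ⊕ J_1(4)

The characteristic polynomial is
  det(x·I − A) = x^5 + 16*x^4 + 70*x^3 - 100*x^2 - 1375*x - 2500 = (x - 4)*(x + 5)^4

Eigenvalues and multiplicities (the geometric multiplicity of λ is n − rank(A − λI), which equals the number of Jordan blocks for λ):
  λ = -5: algebraic multiplicity = 4, geometric multiplicity = 2
  λ = 4: algebraic multiplicity = 1, geometric multiplicity = 1

Determining the block sizes for each eigenvalue:
  λ = -5: with am = 4 and gm = 2, the partition is not yet determined (e.g. several partitions of 4 into 2 parts exist). Let N = A − (-5)·I. Computing rank(N^1) = 3, rank(N^2) = 2, rank(N^3) = 1; the number of blocks of size ≥ j is rank(N^{j−1}) − rank(N^j), giving [2, 1, 1]. So we have 1 block(s) of size 3, 1 block(s) of size 1 → block sizes [3, 1]
  λ = 4: one block (gm = 1), so the single block has size am = 1 → block sizes [1]

Assembling the blocks gives a Jordan form
J =
  [-5,  1,  0,  0, 0]
  [ 0, -5,  1,  0, 0]
  [ 0,  0, -5,  0, 0]
  [ 0,  0,  0, -5, 0]
  [ 0,  0,  0,  0, 4]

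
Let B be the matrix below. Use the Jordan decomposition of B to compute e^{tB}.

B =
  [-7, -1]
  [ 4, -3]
e^{tB} =
  [-2*t*exp(-5*t) + exp(-5*t), -t*exp(-5*t)]
  [4*t*exp(-5*t), 2*t*exp(-5*t) + exp(-5*t)]

Strategy: write B = P · J · P⁻¹ where J is a Jordan canonical form, so e^{tB} = P · e^{tJ} · P⁻¹, and e^{tJ} can be computed block-by-block.

B has Jordan form
J =
  [-5,  1]
  [ 0, -5]
(up to reordering of blocks).

Per-block formulas:
  For a 2×2 Jordan block J_2(-5): exp(t · J_2(-5)) = e^(-5t)·(I + t·N), where N is the 2×2 nilpotent shift.

After assembling e^{tJ} and conjugating by P, we get:

e^{tB} =
  [-2*t*exp(-5*t) + exp(-5*t), -t*exp(-5*t)]
  [4*t*exp(-5*t), 2*t*exp(-5*t) + exp(-5*t)]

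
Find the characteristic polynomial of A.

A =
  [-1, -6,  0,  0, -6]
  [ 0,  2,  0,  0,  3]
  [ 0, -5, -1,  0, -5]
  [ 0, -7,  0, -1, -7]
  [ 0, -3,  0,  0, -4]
x^5 + 5*x^4 + 10*x^3 + 10*x^2 + 5*x + 1

Expanding det(x·I − A) (e.g. by cofactor expansion or by noting that A is similar to its Jordan form J, which has the same characteristic polynomial as A) gives
  χ_A(x) = x^5 + 5*x^4 + 10*x^3 + 10*x^2 + 5*x + 1
which factors as (x + 1)^5. The eigenvalues (with algebraic multiplicities) are λ = -1 with multiplicity 5.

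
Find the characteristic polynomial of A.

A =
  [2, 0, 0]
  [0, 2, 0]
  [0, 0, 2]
x^3 - 6*x^2 + 12*x - 8

Expanding det(x·I − A) (e.g. by cofactor expansion or by noting that A is similar to its Jordan form J, which has the same characteristic polynomial as A) gives
  χ_A(x) = x^3 - 6*x^2 + 12*x - 8
which factors as (x - 2)^3. The eigenvalues (with algebraic multiplicities) are λ = 2 with multiplicity 3.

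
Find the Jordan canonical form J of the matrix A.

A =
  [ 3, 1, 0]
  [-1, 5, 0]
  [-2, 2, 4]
J_2(4) ⊕ J_1(4)

The characteristic polynomial is
  det(x·I − A) = x^3 - 12*x^2 + 48*x - 64 = (x - 4)^3

Eigenvalues and multiplicities (the geometric multiplicity of λ is n − rank(A − λI), which equals the number of Jordan blocks for λ):
  λ = 4: algebraic multiplicity = 3, geometric multiplicity = 2

Determining the block sizes for each eigenvalue:
  λ = 4: 2 blocks summing to 3 forces exactly one block of size 2 and the rest size 1 → block sizes [2, 1]

Assembling the blocks gives a Jordan form
J =
  [4, 1, 0]
  [0, 4, 0]
  [0, 0, 4]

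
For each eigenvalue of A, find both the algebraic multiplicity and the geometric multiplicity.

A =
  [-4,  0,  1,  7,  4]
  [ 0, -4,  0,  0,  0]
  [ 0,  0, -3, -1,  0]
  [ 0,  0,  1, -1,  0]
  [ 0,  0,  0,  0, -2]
λ = -4: alg = 2, geom = 2; λ = -2: alg = 3, geom = 2

Step 1 — factor the characteristic polynomial to read off the algebraic multiplicities:
  χ_A(x) = (x + 2)^3*(x + 4)^2

Step 2 — compute geometric multiplicities via the rank-nullity identity g(λ) = n − rank(A − λI):
  rank(A − (-4)·I) = 3, so dim ker(A − (-4)·I) = n − 3 = 2
  rank(A − (-2)·I) = 3, so dim ker(A − (-2)·I) = n − 3 = 2

Summary:
  λ = -4: algebraic multiplicity = 2, geometric multiplicity = 2
  λ = -2: algebraic multiplicity = 3, geometric multiplicity = 2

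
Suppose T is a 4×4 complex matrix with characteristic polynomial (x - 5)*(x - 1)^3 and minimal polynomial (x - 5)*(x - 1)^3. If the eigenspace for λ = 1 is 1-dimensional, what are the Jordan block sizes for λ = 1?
Block sizes for λ = 1: [3]

Step 1 — from the characteristic polynomial, algebraic multiplicity of λ = 1 is 3. From dim ker(T − (1)·I) = 1, there are exactly 1 Jordan blocks for λ = 1.
Step 2 — from the minimal polynomial, the factor (x − 1)^3 tells us the largest block for λ = 1 has size 3.
Step 3 — with total size 3, 1 blocks, and largest block 3, the block sizes (in nonincreasing order) are [3].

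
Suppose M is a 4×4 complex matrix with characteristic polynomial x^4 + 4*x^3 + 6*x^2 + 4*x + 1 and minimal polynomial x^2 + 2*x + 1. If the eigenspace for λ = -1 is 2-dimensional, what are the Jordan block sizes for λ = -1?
Block sizes for λ = -1: [2, 2]

Step 1 — from the characteristic polynomial, algebraic multiplicity of λ = -1 is 4. From dim ker(M − (-1)·I) = 2, there are exactly 2 Jordan blocks for λ = -1.
Step 2 — from the minimal polynomial, the factor (x + 1)^2 tells us the largest block for λ = -1 has size 2.
Step 3 — with total size 4, 2 blocks, and largest block 2, the block sizes (in nonincreasing order) are [2, 2].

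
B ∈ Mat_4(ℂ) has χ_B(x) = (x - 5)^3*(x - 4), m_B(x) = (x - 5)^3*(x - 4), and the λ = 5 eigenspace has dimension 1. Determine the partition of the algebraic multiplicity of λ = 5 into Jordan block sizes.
Block sizes for λ = 5: [3]

Step 1 — from the characteristic polynomial, algebraic multiplicity of λ = 5 is 3. From dim ker(B − (5)·I) = 1, there are exactly 1 Jordan blocks for λ = 5.
Step 2 — from the minimal polynomial, the factor (x − 5)^3 tells us the largest block for λ = 5 has size 3.
Step 3 — with total size 3, 1 blocks, and largest block 3, the block sizes (in nonincreasing order) are [3].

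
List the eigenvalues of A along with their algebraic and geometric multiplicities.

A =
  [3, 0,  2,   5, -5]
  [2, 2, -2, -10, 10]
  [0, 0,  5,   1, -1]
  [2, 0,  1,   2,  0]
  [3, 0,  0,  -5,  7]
λ = 2: alg = 2, geom = 2; λ = 5: alg = 3, geom = 1

Step 1 — factor the characteristic polynomial to read off the algebraic multiplicities:
  χ_A(x) = (x - 5)^3*(x - 2)^2

Step 2 — compute geometric multiplicities via the rank-nullity identity g(λ) = n − rank(A − λI):
  rank(A − (2)·I) = 3, so dim ker(A − (2)·I) = n − 3 = 2
  rank(A − (5)·I) = 4, so dim ker(A − (5)·I) = n − 4 = 1

Summary:
  λ = 2: algebraic multiplicity = 2, geometric multiplicity = 2
  λ = 5: algebraic multiplicity = 3, geometric multiplicity = 1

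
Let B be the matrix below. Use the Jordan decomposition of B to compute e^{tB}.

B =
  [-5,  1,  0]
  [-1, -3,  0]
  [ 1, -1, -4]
e^{tB} =
  [-t*exp(-4*t) + exp(-4*t), t*exp(-4*t), 0]
  [-t*exp(-4*t), t*exp(-4*t) + exp(-4*t), 0]
  [t*exp(-4*t), -t*exp(-4*t), exp(-4*t)]

Strategy: write B = P · J · P⁻¹ where J is a Jordan canonical form, so e^{tB} = P · e^{tJ} · P⁻¹, and e^{tJ} can be computed block-by-block.

B has Jordan form
J =
  [-4,  1,  0]
  [ 0, -4,  0]
  [ 0,  0, -4]
(up to reordering of blocks).

Per-block formulas:
  For a 2×2 Jordan block J_2(-4): exp(t · J_2(-4)) = e^(-4t)·(I + t·N), where N is the 2×2 nilpotent shift.
  For a 1×1 block at λ = -4: exp(t · [-4]) = [e^(-4t)].

After assembling e^{tJ} and conjugating by P, we get:

e^{tB} =
  [-t*exp(-4*t) + exp(-4*t), t*exp(-4*t), 0]
  [-t*exp(-4*t), t*exp(-4*t) + exp(-4*t), 0]
  [t*exp(-4*t), -t*exp(-4*t), exp(-4*t)]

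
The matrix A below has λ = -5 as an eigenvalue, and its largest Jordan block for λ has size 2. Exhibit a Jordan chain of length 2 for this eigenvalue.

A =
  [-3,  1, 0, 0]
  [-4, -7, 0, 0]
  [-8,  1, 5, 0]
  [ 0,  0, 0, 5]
A Jordan chain for λ = -5 of length 2:
v_1 = (1, -2, 1, 0)ᵀ
v_2 = (0, 1, 0, 0)ᵀ

Let N = A − (-5)·I. We want v_2 with N^2 v_2 = 0 but N^1 v_2 ≠ 0; then v_{j-1} := N · v_j for j = 2, …, 2.

Pick v_2 = (0, 1, 0, 0)ᵀ.
Then v_1 = N · v_2 = (1, -2, 1, 0)ᵀ.

Sanity check: (A − (-5)·I) v_1 = (0, 0, 0, 0)ᵀ = 0. ✓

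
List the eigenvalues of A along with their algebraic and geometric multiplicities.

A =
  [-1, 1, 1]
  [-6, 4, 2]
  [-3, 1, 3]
λ = 2: alg = 3, geom = 2

Step 1 — factor the characteristic polynomial to read off the algebraic multiplicities:
  χ_A(x) = (x - 2)^3

Step 2 — compute geometric multiplicities via the rank-nullity identity g(λ) = n − rank(A − λI):
  rank(A − (2)·I) = 1, so dim ker(A − (2)·I) = n − 1 = 2

Summary:
  λ = 2: algebraic multiplicity = 3, geometric multiplicity = 2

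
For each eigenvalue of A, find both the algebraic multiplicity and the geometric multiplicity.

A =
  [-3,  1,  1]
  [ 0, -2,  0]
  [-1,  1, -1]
λ = -2: alg = 3, geom = 2

Step 1 — factor the characteristic polynomial to read off the algebraic multiplicities:
  χ_A(x) = (x + 2)^3

Step 2 — compute geometric multiplicities via the rank-nullity identity g(λ) = n − rank(A − λI):
  rank(A − (-2)·I) = 1, so dim ker(A − (-2)·I) = n − 1 = 2

Summary:
  λ = -2: algebraic multiplicity = 3, geometric multiplicity = 2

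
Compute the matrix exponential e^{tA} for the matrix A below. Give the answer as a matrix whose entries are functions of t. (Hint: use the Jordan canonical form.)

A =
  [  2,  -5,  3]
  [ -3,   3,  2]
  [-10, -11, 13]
e^{tA} =
  [t^2*exp(6*t)/2 - 4*t*exp(6*t) + exp(6*t), t^2*exp(6*t) - 5*t*exp(6*t), -t^2*exp(6*t)/2 + 3*t*exp(6*t)]
  [t^2*exp(6*t)/2 - 3*t*exp(6*t), t^2*exp(6*t) - 3*t*exp(6*t) + exp(6*t), -t^2*exp(6*t)/2 + 2*t*exp(6*t)]
  [3*t^2*exp(6*t)/2 - 10*t*exp(6*t), 3*t^2*exp(6*t) - 11*t*exp(6*t), -3*t^2*exp(6*t)/2 + 7*t*exp(6*t) + exp(6*t)]

Strategy: write A = P · J · P⁻¹ where J is a Jordan canonical form, so e^{tA} = P · e^{tJ} · P⁻¹, and e^{tJ} can be computed block-by-block.

A has Jordan form
J =
  [6, 1, 0]
  [0, 6, 1]
  [0, 0, 6]
(up to reordering of blocks).

Per-block formulas:
  For a 3×3 Jordan block J_3(6): exp(t · J_3(6)) = e^(6t)·(I + t·N + (t^2/2)·N^2), where N is the 3×3 nilpotent shift.

After assembling e^{tJ} and conjugating by P, we get:

e^{tA} =
  [t^2*exp(6*t)/2 - 4*t*exp(6*t) + exp(6*t), t^2*exp(6*t) - 5*t*exp(6*t), -t^2*exp(6*t)/2 + 3*t*exp(6*t)]
  [t^2*exp(6*t)/2 - 3*t*exp(6*t), t^2*exp(6*t) - 3*t*exp(6*t) + exp(6*t), -t^2*exp(6*t)/2 + 2*t*exp(6*t)]
  [3*t^2*exp(6*t)/2 - 10*t*exp(6*t), 3*t^2*exp(6*t) - 11*t*exp(6*t), -3*t^2*exp(6*t)/2 + 7*t*exp(6*t) + exp(6*t)]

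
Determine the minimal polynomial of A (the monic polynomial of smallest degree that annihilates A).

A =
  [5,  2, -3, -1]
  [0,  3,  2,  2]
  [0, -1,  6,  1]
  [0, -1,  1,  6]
x^2 - 10*x + 25

The characteristic polynomial is χ_A(x) = (x - 5)^4, so the eigenvalues are known. The minimal polynomial is
  m_A(x) = Π_λ (x − λ)^{k_λ}
where k_λ is the size of the *largest* Jordan block for λ (equivalently, the smallest k with (A − λI)^k v = 0 for every generalised eigenvector v of λ).

  λ = 5: largest Jordan block has size 2, contributing (x − 5)^2

So m_A(x) = (x - 5)^2 = x^2 - 10*x + 25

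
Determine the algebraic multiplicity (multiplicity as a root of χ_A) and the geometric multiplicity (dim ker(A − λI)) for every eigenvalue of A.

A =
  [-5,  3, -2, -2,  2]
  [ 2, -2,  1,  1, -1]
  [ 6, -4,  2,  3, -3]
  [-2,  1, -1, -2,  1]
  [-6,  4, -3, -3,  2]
λ = -1: alg = 5, geom = 3

Step 1 — factor the characteristic polynomial to read off the algebraic multiplicities:
  χ_A(x) = (x + 1)^5

Step 2 — compute geometric multiplicities via the rank-nullity identity g(λ) = n − rank(A − λI):
  rank(A − (-1)·I) = 2, so dim ker(A − (-1)·I) = n − 2 = 3

Summary:
  λ = -1: algebraic multiplicity = 5, geometric multiplicity = 3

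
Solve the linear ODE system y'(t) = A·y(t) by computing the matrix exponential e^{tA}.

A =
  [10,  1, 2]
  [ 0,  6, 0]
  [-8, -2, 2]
e^{tA} =
  [4*t*exp(6*t) + exp(6*t), t*exp(6*t), 2*t*exp(6*t)]
  [0, exp(6*t), 0]
  [-8*t*exp(6*t), -2*t*exp(6*t), -4*t*exp(6*t) + exp(6*t)]

Strategy: write A = P · J · P⁻¹ where J is a Jordan canonical form, so e^{tA} = P · e^{tJ} · P⁻¹, and e^{tJ} can be computed block-by-block.

A has Jordan form
J =
  [6, 1, 0]
  [0, 6, 0]
  [0, 0, 6]
(up to reordering of blocks).

Per-block formulas:
  For a 2×2 Jordan block J_2(6): exp(t · J_2(6)) = e^(6t)·(I + t·N), where N is the 2×2 nilpotent shift.
  For a 1×1 block at λ = 6: exp(t · [6]) = [e^(6t)].

After assembling e^{tJ} and conjugating by P, we get:

e^{tA} =
  [4*t*exp(6*t) + exp(6*t), t*exp(6*t), 2*t*exp(6*t)]
  [0, exp(6*t), 0]
  [-8*t*exp(6*t), -2*t*exp(6*t), -4*t*exp(6*t) + exp(6*t)]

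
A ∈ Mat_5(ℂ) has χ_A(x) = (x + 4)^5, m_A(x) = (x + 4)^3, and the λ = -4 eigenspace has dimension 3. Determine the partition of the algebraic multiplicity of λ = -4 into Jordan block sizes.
Block sizes for λ = -4: [3, 1, 1]

Step 1 — from the characteristic polynomial, algebraic multiplicity of λ = -4 is 5. From dim ker(A − (-4)·I) = 3, there are exactly 3 Jordan blocks for λ = -4.
Step 2 — from the minimal polynomial, the factor (x + 4)^3 tells us the largest block for λ = -4 has size 3.
Step 3 — with total size 5, 3 blocks, and largest block 3, the block sizes (in nonincreasing order) are [3, 1, 1].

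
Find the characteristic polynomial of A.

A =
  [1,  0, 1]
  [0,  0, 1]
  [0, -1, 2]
x^3 - 3*x^2 + 3*x - 1

Expanding det(x·I − A) (e.g. by cofactor expansion or by noting that A is similar to its Jordan form J, which has the same characteristic polynomial as A) gives
  χ_A(x) = x^3 - 3*x^2 + 3*x - 1
which factors as (x - 1)^3. The eigenvalues (with algebraic multiplicities) are λ = 1 with multiplicity 3.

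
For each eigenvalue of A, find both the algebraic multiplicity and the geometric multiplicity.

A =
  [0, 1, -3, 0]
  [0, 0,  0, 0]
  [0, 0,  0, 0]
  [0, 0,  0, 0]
λ = 0: alg = 4, geom = 3

Step 1 — factor the characteristic polynomial to read off the algebraic multiplicities:
  χ_A(x) = x^4

Step 2 — compute geometric multiplicities via the rank-nullity identity g(λ) = n − rank(A − λI):
  rank(A − (0)·I) = 1, so dim ker(A − (0)·I) = n − 1 = 3

Summary:
  λ = 0: algebraic multiplicity = 4, geometric multiplicity = 3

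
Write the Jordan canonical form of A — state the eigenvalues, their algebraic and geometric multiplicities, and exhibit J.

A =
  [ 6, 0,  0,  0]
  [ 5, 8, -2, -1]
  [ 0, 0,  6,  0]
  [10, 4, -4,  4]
J_2(6) ⊕ J_1(6) ⊕ J_1(6)

The characteristic polynomial is
  det(x·I − A) = x^4 - 24*x^3 + 216*x^2 - 864*x + 1296 = (x - 6)^4

Eigenvalues and multiplicities (the geometric multiplicity of λ is n − rank(A − λI), which equals the number of Jordan blocks for λ):
  λ = 6: algebraic multiplicity = 4, geometric multiplicity = 3

Determining the block sizes for each eigenvalue:
  λ = 6: 3 blocks summing to 4 forces exactly one block of size 2 and the rest size 1 → block sizes [2, 1, 1]

Assembling the blocks gives a Jordan form
J =
  [6, 1, 0, 0]
  [0, 6, 0, 0]
  [0, 0, 6, 0]
  [0, 0, 0, 6]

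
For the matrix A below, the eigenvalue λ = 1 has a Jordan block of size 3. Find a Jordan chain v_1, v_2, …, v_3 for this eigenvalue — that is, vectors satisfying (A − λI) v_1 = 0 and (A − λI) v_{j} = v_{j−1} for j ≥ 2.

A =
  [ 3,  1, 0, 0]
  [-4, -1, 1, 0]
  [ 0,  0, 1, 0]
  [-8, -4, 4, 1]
A Jordan chain for λ = 1 of length 3:
v_1 = (1, -2, 0, -4)ᵀ
v_2 = (0, 1, 0, 4)ᵀ
v_3 = (0, 0, 1, 0)ᵀ

Let N = A − (1)·I. We want v_3 with N^3 v_3 = 0 but N^2 v_3 ≠ 0; then v_{j-1} := N · v_j for j = 3, …, 2.

Pick v_3 = (0, 0, 1, 0)ᵀ.
Then v_2 = N · v_3 = (0, 1, 0, 4)ᵀ.
Then v_1 = N · v_2 = (1, -2, 0, -4)ᵀ.

Sanity check: (A − (1)·I) v_1 = (0, 0, 0, 0)ᵀ = 0. ✓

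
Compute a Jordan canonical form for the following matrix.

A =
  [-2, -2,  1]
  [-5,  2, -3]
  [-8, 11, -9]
J_3(-3)

The characteristic polynomial is
  det(x·I − A) = x^3 + 9*x^2 + 27*x + 27 = (x + 3)^3

Eigenvalues and multiplicities (the geometric multiplicity of λ is n − rank(A − λI), which equals the number of Jordan blocks for λ):
  λ = -3: algebraic multiplicity = 3, geometric multiplicity = 1

Determining the block sizes for each eigenvalue:
  λ = -3: one block (gm = 1), so the single block has size am = 3 → block sizes [3]

Assembling the blocks gives a Jordan form
J =
  [-3,  1,  0]
  [ 0, -3,  1]
  [ 0,  0, -3]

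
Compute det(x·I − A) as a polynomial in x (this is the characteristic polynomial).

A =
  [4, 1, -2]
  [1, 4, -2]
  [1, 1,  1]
x^3 - 9*x^2 + 27*x - 27

Expanding det(x·I − A) (e.g. by cofactor expansion or by noting that A is similar to its Jordan form J, which has the same characteristic polynomial as A) gives
  χ_A(x) = x^3 - 9*x^2 + 27*x - 27
which factors as (x - 3)^3. The eigenvalues (with algebraic multiplicities) are λ = 3 with multiplicity 3.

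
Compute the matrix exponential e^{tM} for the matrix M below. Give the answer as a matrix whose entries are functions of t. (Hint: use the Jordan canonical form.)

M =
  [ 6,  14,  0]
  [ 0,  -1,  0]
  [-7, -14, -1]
e^{tM} =
  [exp(6*t), 2*exp(6*t) - 2*exp(-t), 0]
  [0, exp(-t), 0]
  [-exp(6*t) + exp(-t), -2*exp(6*t) + 2*exp(-t), exp(-t)]

Strategy: write M = P · J · P⁻¹ where J is a Jordan canonical form, so e^{tM} = P · e^{tJ} · P⁻¹, and e^{tJ} can be computed block-by-block.

M has Jordan form
J =
  [-1,  0, 0]
  [ 0, -1, 0]
  [ 0,  0, 6]
(up to reordering of blocks).

Per-block formulas:
  For a 1×1 block at λ = 6: exp(t · [6]) = [e^(6t)].
  For a 1×1 block at λ = -1: exp(t · [-1]) = [e^(-1t)].

After assembling e^{tJ} and conjugating by P, we get:

e^{tM} =
  [exp(6*t), 2*exp(6*t) - 2*exp(-t), 0]
  [0, exp(-t), 0]
  [-exp(6*t) + exp(-t), -2*exp(6*t) + 2*exp(-t), exp(-t)]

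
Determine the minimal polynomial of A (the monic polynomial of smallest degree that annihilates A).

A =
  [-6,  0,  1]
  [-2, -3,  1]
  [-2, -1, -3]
x^3 + 12*x^2 + 48*x + 64

The characteristic polynomial is χ_A(x) = (x + 4)^3, so the eigenvalues are known. The minimal polynomial is
  m_A(x) = Π_λ (x − λ)^{k_λ}
where k_λ is the size of the *largest* Jordan block for λ (equivalently, the smallest k with (A − λI)^k v = 0 for every generalised eigenvector v of λ).

  λ = -4: largest Jordan block has size 3, contributing (x + 4)^3

So m_A(x) = (x + 4)^3 = x^3 + 12*x^2 + 48*x + 64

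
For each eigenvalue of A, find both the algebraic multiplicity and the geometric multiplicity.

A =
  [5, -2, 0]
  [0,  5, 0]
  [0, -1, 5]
λ = 5: alg = 3, geom = 2

Step 1 — factor the characteristic polynomial to read off the algebraic multiplicities:
  χ_A(x) = (x - 5)^3

Step 2 — compute geometric multiplicities via the rank-nullity identity g(λ) = n − rank(A − λI):
  rank(A − (5)·I) = 1, so dim ker(A − (5)·I) = n − 1 = 2

Summary:
  λ = 5: algebraic multiplicity = 3, geometric multiplicity = 2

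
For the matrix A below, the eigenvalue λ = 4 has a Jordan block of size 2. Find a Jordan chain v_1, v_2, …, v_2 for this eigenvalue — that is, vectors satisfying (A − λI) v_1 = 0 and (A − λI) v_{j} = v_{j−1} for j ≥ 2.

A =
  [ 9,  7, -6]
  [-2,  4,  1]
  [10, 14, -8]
A Jordan chain for λ = 4 of length 2:
v_1 = (-2, -2, -4)ᵀ
v_2 = (1, -1, 0)ᵀ

Let N = A − (4)·I. We want v_2 with N^2 v_2 = 0 but N^1 v_2 ≠ 0; then v_{j-1} := N · v_j for j = 2, …, 2.

Pick v_2 = (1, -1, 0)ᵀ.
Then v_1 = N · v_2 = (-2, -2, -4)ᵀ.

Sanity check: (A − (4)·I) v_1 = (0, 0, 0)ᵀ = 0. ✓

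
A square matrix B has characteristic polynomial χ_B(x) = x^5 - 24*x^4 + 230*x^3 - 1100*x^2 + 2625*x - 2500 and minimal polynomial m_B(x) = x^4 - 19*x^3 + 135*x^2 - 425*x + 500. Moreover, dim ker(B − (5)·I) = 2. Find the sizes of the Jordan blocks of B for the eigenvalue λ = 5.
Block sizes for λ = 5: [3, 1]

Step 1 — from the characteristic polynomial, algebraic multiplicity of λ = 5 is 4. From dim ker(B − (5)·I) = 2, there are exactly 2 Jordan blocks for λ = 5.
Step 2 — from the minimal polynomial, the factor (x − 5)^3 tells us the largest block for λ = 5 has size 3.
Step 3 — with total size 4, 2 blocks, and largest block 3, the block sizes (in nonincreasing order) are [3, 1].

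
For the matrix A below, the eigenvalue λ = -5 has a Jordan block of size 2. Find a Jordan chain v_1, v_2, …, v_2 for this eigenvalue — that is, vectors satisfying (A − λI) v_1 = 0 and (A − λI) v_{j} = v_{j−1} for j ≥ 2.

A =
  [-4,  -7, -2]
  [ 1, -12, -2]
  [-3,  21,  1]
A Jordan chain for λ = -5 of length 2:
v_1 = (1, 1, -3)ᵀ
v_2 = (1, 0, 0)ᵀ

Let N = A − (-5)·I. We want v_2 with N^2 v_2 = 0 but N^1 v_2 ≠ 0; then v_{j-1} := N · v_j for j = 2, …, 2.

Pick v_2 = (1, 0, 0)ᵀ.
Then v_1 = N · v_2 = (1, 1, -3)ᵀ.

Sanity check: (A − (-5)·I) v_1 = (0, 0, 0)ᵀ = 0. ✓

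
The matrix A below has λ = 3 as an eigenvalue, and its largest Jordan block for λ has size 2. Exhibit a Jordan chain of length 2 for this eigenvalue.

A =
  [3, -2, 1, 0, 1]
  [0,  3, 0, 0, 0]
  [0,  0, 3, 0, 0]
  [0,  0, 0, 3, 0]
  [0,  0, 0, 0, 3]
A Jordan chain for λ = 3 of length 2:
v_1 = (-2, 0, 0, 0, 0)ᵀ
v_2 = (0, 1, 0, 0, 0)ᵀ

Let N = A − (3)·I. We want v_2 with N^2 v_2 = 0 but N^1 v_2 ≠ 0; then v_{j-1} := N · v_j for j = 2, …, 2.

Pick v_2 = (0, 1, 0, 0, 0)ᵀ.
Then v_1 = N · v_2 = (-2, 0, 0, 0, 0)ᵀ.

Sanity check: (A − (3)·I) v_1 = (0, 0, 0, 0, 0)ᵀ = 0. ✓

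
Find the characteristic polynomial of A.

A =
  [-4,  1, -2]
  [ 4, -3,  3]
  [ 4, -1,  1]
x^3 + 6*x^2 + 12*x + 8

Expanding det(x·I − A) (e.g. by cofactor expansion or by noting that A is similar to its Jordan form J, which has the same characteristic polynomial as A) gives
  χ_A(x) = x^3 + 6*x^2 + 12*x + 8
which factors as (x + 2)^3. The eigenvalues (with algebraic multiplicities) are λ = -2 with multiplicity 3.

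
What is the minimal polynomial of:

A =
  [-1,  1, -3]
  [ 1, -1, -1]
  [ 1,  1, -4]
x^3 + 6*x^2 + 12*x + 8

The characteristic polynomial is χ_A(x) = (x + 2)^3, so the eigenvalues are known. The minimal polynomial is
  m_A(x) = Π_λ (x − λ)^{k_λ}
where k_λ is the size of the *largest* Jordan block for λ (equivalently, the smallest k with (A − λI)^k v = 0 for every generalised eigenvector v of λ).

  λ = -2: largest Jordan block has size 3, contributing (x + 2)^3

So m_A(x) = (x + 2)^3 = x^3 + 6*x^2 + 12*x + 8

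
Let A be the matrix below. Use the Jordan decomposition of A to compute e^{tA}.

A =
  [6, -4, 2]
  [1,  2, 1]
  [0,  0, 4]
e^{tA} =
  [2*t*exp(4*t) + exp(4*t), -4*t*exp(4*t), 2*t*exp(4*t)]
  [t*exp(4*t), -2*t*exp(4*t) + exp(4*t), t*exp(4*t)]
  [0, 0, exp(4*t)]

Strategy: write A = P · J · P⁻¹ where J is a Jordan canonical form, so e^{tA} = P · e^{tJ} · P⁻¹, and e^{tJ} can be computed block-by-block.

A has Jordan form
J =
  [4, 1, 0]
  [0, 4, 0]
  [0, 0, 4]
(up to reordering of blocks).

Per-block formulas:
  For a 1×1 block at λ = 4: exp(t · [4]) = [e^(4t)].
  For a 2×2 Jordan block J_2(4): exp(t · J_2(4)) = e^(4t)·(I + t·N), where N is the 2×2 nilpotent shift.

After assembling e^{tJ} and conjugating by P, we get:

e^{tA} =
  [2*t*exp(4*t) + exp(4*t), -4*t*exp(4*t), 2*t*exp(4*t)]
  [t*exp(4*t), -2*t*exp(4*t) + exp(4*t), t*exp(4*t)]
  [0, 0, exp(4*t)]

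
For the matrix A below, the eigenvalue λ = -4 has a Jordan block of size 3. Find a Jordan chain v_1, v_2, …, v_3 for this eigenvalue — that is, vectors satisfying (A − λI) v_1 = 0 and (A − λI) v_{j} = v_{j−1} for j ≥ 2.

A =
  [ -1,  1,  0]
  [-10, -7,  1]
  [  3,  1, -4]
A Jordan chain for λ = -4 of length 3:
v_1 = (-1, 3, -1)ᵀ
v_2 = (3, -10, 3)ᵀ
v_3 = (1, 0, 0)ᵀ

Let N = A − (-4)·I. We want v_3 with N^3 v_3 = 0 but N^2 v_3 ≠ 0; then v_{j-1} := N · v_j for j = 3, …, 2.

Pick v_3 = (1, 0, 0)ᵀ.
Then v_2 = N · v_3 = (3, -10, 3)ᵀ.
Then v_1 = N · v_2 = (-1, 3, -1)ᵀ.

Sanity check: (A − (-4)·I) v_1 = (0, 0, 0)ᵀ = 0. ✓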